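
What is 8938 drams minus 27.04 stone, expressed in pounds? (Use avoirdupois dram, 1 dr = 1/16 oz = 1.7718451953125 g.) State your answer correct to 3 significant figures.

-344 lb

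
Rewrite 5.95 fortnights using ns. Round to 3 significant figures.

7.20e+15 ns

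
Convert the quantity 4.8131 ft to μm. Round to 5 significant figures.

1 ft = 304800 micrometers.
So 4.8131 × 304800 ≈ 1.4670e+6 μm.

1.4670e+6 μm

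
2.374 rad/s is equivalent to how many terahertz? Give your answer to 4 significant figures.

3.778e-13 THz

1 rad/s = 1.59155e-13 terahertz.
Then 2.374 × 1.59155e-13 ≈ 3.778e-13 THz.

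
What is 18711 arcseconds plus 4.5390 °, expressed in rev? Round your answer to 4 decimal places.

18711 arcsec = 0.0144375 rev and 4.5390 ° = 0.0126083 rev.
0.0144375 + 0.0126083 ≈ 0.0270 rev.

0.0270 revolutions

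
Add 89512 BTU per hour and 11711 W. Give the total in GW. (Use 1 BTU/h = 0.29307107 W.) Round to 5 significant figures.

89512 BTU/h = 2.62334 × 10^-5 GW and 11711 W = 1.17110 × 10^-5 GW.
2.62334 × 10^-5 + 1.17110 × 10^-5 ≈ 3.7944 × 10^-5 GW.

3.7944 × 10^-5 GW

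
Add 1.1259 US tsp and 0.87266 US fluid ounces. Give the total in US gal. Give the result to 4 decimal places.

0.0083 US gal

1.1259 US tsp = 0.00146602 US gal and 0.87266 US fl oz = 0.00681766 US gal.
0.00146602 + 0.00681766 ≈ 0.0083 US gal.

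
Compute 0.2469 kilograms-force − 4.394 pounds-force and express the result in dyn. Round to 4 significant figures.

0.2469 kgf = 242126 dyn and 4.394 lbf = 1.95455 × 10^6 dyn.
242126 − 1.95455 × 10^6 ≈ -1.712 × 10^6 dyn.

-1.712 × 10^6 dynes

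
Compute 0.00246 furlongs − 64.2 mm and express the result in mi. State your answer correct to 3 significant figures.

0.00246 furlong = 0.000307500 mi and 64.2 mm = 3.98920e-5 mi.
0.000307500 − 3.98920e-5 ≈ 0.000268 mi.

0.000268 mi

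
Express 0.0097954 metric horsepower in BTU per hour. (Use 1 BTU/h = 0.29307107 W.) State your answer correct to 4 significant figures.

24.58 BTU/h

1 PS = 2509.63 BTU/h.
Thus 0.0097954 × 2509.63 ≈ 24.58 BTU/h.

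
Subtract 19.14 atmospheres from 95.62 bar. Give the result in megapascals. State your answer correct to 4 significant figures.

95.62 bar = 9.56200 MPa and 19.14 atm = 1.93936 MPa.
9.56200 − 1.93936 ≈ 7.623 MPa.

7.623 megapascals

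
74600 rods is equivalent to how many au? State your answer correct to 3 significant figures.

2.51e-6 au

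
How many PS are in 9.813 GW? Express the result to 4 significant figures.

1.334e+7 PS

1 gigawatt = 1.35962e+6 metric horsepower.
Then 9.813 × 1.35962e+6 ≈ 1.334e+7 PS.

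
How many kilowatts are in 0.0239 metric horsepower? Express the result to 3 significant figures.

1 metric horsepower = 0.735499 kilowatts.
0.0239 × 0.735499 ≈ 0.0176 kW.

0.0176 kW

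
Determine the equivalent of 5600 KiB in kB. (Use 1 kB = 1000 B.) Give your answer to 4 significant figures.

1 KiB = 1.02400 kB.
Then 5600 × 1.02400 ≈ 5734 kB.

5734 kilobytes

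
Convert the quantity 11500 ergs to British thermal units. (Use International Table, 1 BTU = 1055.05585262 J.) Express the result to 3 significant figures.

1.09 × 10^-6 British thermal units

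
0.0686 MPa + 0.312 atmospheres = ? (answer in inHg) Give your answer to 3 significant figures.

0.0686 MPa = 20.2576 inHg and 0.312 atm = 9.33543 inHg.
20.2576 + 9.33543 ≈ 29.6 inHg.

29.6 inches of mercury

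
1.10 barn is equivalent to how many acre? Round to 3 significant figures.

2.72e-32 acre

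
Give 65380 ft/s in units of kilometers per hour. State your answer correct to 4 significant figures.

71740 kilometers per hour

1 foot per second = 1.09728 kilometers per hour.
So 65380 × 1.09728 ≈ 71740 km/h.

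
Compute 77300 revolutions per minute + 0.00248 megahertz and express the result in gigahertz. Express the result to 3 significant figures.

77300 rpm = 1.28833e-6 GHz and 0.00248 MHz = 2.48000e-6 GHz.
1.28833e-6 + 2.48000e-6 ≈ 3.77e-6 GHz.

3.77e-6 GHz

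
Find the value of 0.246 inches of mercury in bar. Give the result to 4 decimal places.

1 inch of mercury = 0.0338639 bar.
So 0.246 × 0.0338639 ≈ 0.0083 bar.

0.0083 bar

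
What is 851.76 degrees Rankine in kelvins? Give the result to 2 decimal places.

°R = K × 9/5.
Applying the formula gives 473.20 K.

473.20 K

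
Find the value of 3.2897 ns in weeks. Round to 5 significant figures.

5.4393e-15 weeks

1 nanosecond = 1.65344e-15 weeks.
So 3.2897 × 1.65344e-15 ≈ 5.4393e-15 wk.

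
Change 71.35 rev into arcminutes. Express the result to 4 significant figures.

1.541 × 10^6 arcmin

1 rev = 21600.0 arcminutes.
Then 71.35 × 21600.0 ≈ 1.541 × 10^6 arcmin.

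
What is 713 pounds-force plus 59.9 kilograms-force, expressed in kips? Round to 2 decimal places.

0.85 kip

713 lbf = 0.713000 kip and 59.9 kgf = 0.132057 kip.
0.713000 + 0.132057 ≈ 0.85 kip.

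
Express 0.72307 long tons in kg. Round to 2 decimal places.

734.67 kilograms

1 long ton = 1016.047 kg.
Then 0.72307 × 1016.047 ≈ 734.67 kg.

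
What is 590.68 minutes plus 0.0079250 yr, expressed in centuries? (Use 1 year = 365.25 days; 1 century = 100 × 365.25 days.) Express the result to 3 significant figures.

590.68 min = 1.12305 × 10^-5 century and 0.0079250 yr = 7.92500 × 10^-5 century.
1.12305 × 10^-5 + 7.92500 × 10^-5 ≈ 9.05 × 10^-5 century.

9.05 × 10^-5 century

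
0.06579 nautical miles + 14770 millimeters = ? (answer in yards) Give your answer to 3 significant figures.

149 yards

0.06579 nmi = 133.249 yd and 14770 mm = 16.1527 yd.
133.249 + 16.1527 ≈ 149 yd.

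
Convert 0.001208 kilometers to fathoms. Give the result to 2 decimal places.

0.66 fathoms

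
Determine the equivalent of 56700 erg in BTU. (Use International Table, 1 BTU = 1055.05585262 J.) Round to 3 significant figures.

5.37 × 10^-6 BTU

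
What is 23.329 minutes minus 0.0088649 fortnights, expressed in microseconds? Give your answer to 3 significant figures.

23.329 min = 1.39974 × 10^9 μs and 0.0088649 fortnight = 1.07230 × 10^10 μs.
1.39974 × 10^9 − 1.07230 × 10^10 ≈ -9.32 × 10^9 μs.

-9.32 × 10^9 microseconds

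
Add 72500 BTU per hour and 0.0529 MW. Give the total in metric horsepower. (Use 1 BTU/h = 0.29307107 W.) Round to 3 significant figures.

101 PS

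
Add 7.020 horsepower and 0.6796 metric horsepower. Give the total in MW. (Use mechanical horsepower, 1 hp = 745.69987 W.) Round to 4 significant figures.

7.020 hp = 0.00523481 MW and 0.6796 PS = 0.000499845 MW.
0.00523481 + 0.000499845 ≈ 0.005735 MW.

0.005735 megawatts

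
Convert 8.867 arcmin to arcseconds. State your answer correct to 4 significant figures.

532.0 arcseconds

1 arcminute = 60.0000 arcsec.
Thus 8.867 × 60.0000 ≈ 532.0 arcsec.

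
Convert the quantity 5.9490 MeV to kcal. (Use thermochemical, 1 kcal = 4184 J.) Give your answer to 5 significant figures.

1 megaelectronvolt = 3.82929e-17 kcal.
5.9490 × 3.82929e-17 ≈ 2.2780e-16 kcal.

2.2780e-16 kcal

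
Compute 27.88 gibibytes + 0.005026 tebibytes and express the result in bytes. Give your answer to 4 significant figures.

27.88 GiB = 2.99359 × 10^10 B and 0.005026 TiB = 5.52615 × 10^9 B.
2.99359 × 10^10 + 5.52615 × 10^9 ≈ 3.546 × 10^10 B.

3.546 × 10^10 B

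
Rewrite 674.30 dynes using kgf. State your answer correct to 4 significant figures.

0.0006876 kgf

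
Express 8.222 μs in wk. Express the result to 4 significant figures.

1.359e-11 weeks

1 microsecond = 1.65344e-12 wk.
8.222 × 1.65344e-12 ≈ 1.359e-11 wk.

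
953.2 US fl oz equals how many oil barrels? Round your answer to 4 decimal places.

0.1773 bbl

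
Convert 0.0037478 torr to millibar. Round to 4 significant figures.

0.004997 millibar

1 torr = 1.33322 mbar.
Thus 0.0037478 × 1.33322 ≈ 0.004997 mbar.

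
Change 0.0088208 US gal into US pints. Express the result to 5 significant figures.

0.070566 US pt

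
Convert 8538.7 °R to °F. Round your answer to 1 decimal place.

°R = °F + 459.67.
Applying the formula gives 8079.0 °F.

8079.0 °F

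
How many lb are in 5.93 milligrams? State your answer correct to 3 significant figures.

1 mg = 2.20462 × 10^-6 pounds.
So 5.93 × 2.20462 × 10^-6 ≈ 1.31 × 10^-5 lb.

1.31 × 10^-5 pounds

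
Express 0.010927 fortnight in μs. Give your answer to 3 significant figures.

1.32 × 10^10 microseconds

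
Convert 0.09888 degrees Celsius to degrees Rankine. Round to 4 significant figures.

491.8 °R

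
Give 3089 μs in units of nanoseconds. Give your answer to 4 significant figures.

3.089 × 10^6 nanoseconds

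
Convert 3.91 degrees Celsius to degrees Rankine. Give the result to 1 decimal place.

498.7 degrees Rankine

°R = (°C + 273.15) × 9/5.
Applying the formula gives 498.7 °R.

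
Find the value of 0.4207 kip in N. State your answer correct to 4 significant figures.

1871 N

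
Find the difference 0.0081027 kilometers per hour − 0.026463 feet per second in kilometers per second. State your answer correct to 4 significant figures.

-5.815e-6 km/s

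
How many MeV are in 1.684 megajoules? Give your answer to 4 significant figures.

1.051 × 10^19 MeV

1 megajoule = 6.24151 × 10^18 megaelectronvolts.
1.684 × 6.24151 × 10^18 ≈ 1.051 × 10^19 MeV.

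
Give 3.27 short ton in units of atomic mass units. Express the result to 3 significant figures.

1.79 × 10^30 u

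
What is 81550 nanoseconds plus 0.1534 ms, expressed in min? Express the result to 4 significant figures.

3.916 × 10^-6 min

81550 ns = 1.35917 × 10^-6 min and 0.1534 ms = 2.55667 × 10^-6 min.
1.35917 × 10^-6 + 2.55667 × 10^-6 ≈ 3.916 × 10^-6 min.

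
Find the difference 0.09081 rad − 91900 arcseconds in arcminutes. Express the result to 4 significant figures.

-1219 arcmin

0.09081 rad = 312.182 arcmin and 91900 arcsec = 1531.67 arcmin.
312.182 − 1531.67 ≈ -1219 arcmin.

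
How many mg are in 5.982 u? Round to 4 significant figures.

9.933 × 10^-21 milligrams

1 atomic mass unit = 1.66054 × 10^-21 milligrams.
So 5.982 × 1.66054 × 10^-21 ≈ 9.933 × 10^-21 mg.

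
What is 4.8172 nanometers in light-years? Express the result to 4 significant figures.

1 nm = 1.05700e-25 ly.
Then 4.8172 × 1.05700e-25 ≈ 5.092e-25 ly.

5.092e-25 ly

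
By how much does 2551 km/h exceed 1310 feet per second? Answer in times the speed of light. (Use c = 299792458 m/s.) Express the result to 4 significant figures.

1.032 × 10^-6 times the speed of light

2551 km/h = 2.36367 × 10^-6 c and 1310 ft/s = 1.33188 × 10^-6 c.
2.36367 × 10^-6 − 1.33188 × 10^-6 ≈ 1.032 × 10^-6 c.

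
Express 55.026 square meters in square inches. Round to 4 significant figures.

85290 in²

1 m² = 1550.00 in².
Thus 55.026 × 1550.00 ≈ 85290 in².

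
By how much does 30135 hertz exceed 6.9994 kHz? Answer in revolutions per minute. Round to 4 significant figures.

1.388e+6 revolutions per minute

30135 Hz = 1.80810e+6 rpm and 6.9994 kHz = 419964 rpm.
1.80810e+6 − 419964 ≈ 1.388e+6 rpm.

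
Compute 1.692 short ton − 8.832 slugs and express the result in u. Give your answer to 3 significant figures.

1.692 short ton = 9.24372e+29 u and 8.832 slug = 7.76214e+28 u.
9.24372e+29 − 7.76214e+28 ≈ 8.47e+29 u.

8.47e+29 atomic mass units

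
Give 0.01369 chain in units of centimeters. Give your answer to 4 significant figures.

27.54 centimeters

1 chain = 2011.68 cm.
Thus 0.01369 × 2011.68 ≈ 27.54 cm.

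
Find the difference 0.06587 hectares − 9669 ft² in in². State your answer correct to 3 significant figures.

0.06587 ha = 1.02099 × 10^6 in² and 9669 ft² = 1.39234 × 10^6 in².
1.02099 × 10^6 − 1.39234 × 10^6 ≈ -371000 in².

-371000 square inches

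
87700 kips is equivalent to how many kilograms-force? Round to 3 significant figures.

1 kip = 453.592 kilograms-force.
So 87700 × 453.592 ≈ 3.98e+7 kgf.

3.98e+7 kilograms-force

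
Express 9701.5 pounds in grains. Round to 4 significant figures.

6.791e+7 gr

1 pound = 7000.00 gr.
Thus 9701.5 × 7000.00 ≈ 6.791e+7 gr.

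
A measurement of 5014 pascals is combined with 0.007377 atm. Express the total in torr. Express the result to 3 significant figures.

5014 Pa = 37.6081 torr and 0.007377 atm = 5.60652 torr.
37.6081 + 5.60652 ≈ 43.2 torr.

43.2 torr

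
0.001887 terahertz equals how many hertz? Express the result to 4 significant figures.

1.887e+9 Hz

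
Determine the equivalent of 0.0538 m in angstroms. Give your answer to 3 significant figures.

1 meter = 1.00000 × 10^10 angstroms.
Then 0.0538 × 1.00000 × 10^10 ≈ 5.38 × 10^8 Å.

5.38 × 10^8 Å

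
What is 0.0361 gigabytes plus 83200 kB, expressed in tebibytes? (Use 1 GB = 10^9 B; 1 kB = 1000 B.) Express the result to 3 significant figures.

0.0361 GB = 3.28328 × 10^-5 TiB and 83200 kB = 7.56700 × 10^-5 TiB.
3.28328 × 10^-5 + 7.56700 × 10^-5 ≈ 0.000109 TiB.

0.000109 TiB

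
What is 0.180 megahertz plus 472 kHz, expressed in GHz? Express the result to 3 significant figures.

0.180 MHz = 0.000180000 GHz and 472 kHz = 0.000472000 GHz.
0.000180000 + 0.000472000 ≈ 0.000652 GHz.

0.000652 GHz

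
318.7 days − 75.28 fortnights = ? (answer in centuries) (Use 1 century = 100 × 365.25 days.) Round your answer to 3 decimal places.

-0.020 centuries

318.7 d = 0.00872553 century and 75.28 fortnight = 0.0288548 century.
0.00872553 − 0.0288548 ≈ -0.020 century.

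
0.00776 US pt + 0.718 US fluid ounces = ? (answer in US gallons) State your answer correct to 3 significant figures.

0.00776 US pt = 0.0009700000 US gal and 0.718 US fl oz = 0.005609375 US gal.
0.0009700000 + 0.005609375 ≈ 0.00658 US gal.

0.00658 US gallons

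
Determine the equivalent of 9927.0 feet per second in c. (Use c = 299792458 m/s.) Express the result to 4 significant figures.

1 ft/s = 1.01670e-9 times the speed of light.
Thus 9927.0 × 1.01670e-9 ≈ 1.009e-5 c.

1.009e-5 c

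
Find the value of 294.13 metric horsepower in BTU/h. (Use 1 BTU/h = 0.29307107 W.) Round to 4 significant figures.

738200 BTU per hour

1 PS = 2509.63 BTU/h.
So 294.13 × 2509.63 ≈ 738200 BTU/h.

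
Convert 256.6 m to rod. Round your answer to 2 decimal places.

51.02 rods

1 m = 0.198839 rods.
256.6 × 0.198839 ≈ 51.02 rod.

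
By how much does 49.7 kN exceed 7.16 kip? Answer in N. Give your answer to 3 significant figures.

17900 N

49.7 kN = 49700.0 N and 7.16 kip = 31849.3 N.
49700.0 − 31849.3 ≈ 17900 N.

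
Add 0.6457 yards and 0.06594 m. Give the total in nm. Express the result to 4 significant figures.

6.564e+8 nm

0.6457 yd = 5.90428e+8 nm and 0.06594 m = 6.59400e+7 nm.
5.90428e+8 + 6.59400e+7 ≈ 6.564e+8 nm.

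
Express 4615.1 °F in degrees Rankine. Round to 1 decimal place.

5074.8 degrees Rankine

°R = °F + 459.67.
Applying the formula gives 5074.8 °R.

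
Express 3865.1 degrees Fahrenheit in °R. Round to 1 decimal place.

°R = °F + 459.67.
Applying the formula gives 4324.8 °R.

4324.8 °R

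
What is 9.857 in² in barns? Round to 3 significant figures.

6.36e+25 barns

1 square inch = 6.45160e+24 barn.
9.857 × 6.45160e+24 ≈ 6.36e+25 barn.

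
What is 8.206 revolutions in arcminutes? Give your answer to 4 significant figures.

177200 arcminutes

1 rev = 21600.0 arcmin.
8.206 × 21600.0 ≈ 177200 arcmin.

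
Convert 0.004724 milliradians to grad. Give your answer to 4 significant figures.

1 milliradian = 0.0636620 grad.
Then 0.004724 × 0.0636620 ≈ 0.0003007 grad.

0.0003007 grad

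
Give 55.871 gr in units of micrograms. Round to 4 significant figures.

1 gr = 64798.9 μg.
So 55.871 × 64798.9 ≈ 3.620e+6 μg.

3.620e+6 μg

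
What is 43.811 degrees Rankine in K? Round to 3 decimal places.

24.339 K

°R = K × 9/5.
Applying the formula gives 24.339 K.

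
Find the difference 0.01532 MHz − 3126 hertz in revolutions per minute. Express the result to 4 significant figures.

731600 revolutions per minute

0.01532 MHz = 919200 rpm and 3126 Hz = 187560 rpm.
919200 − 187560 ≈ 731600 rpm.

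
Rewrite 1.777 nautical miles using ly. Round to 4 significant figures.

3.479 × 10^-13 ly

1 nautical mile = 1.95757 × 10^-13 light-years.
1.777 × 1.95757 × 10^-13 ≈ 3.479 × 10^-13 ly.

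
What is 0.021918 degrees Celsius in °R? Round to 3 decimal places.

491.709 degrees Rankine

°R = (°C + 273.15) × 9/5.
Applying the formula gives 491.709 °R.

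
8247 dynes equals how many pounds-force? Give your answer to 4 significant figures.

1 dyn = 2.24809e-6 lbf.
8247 × 2.24809e-6 ≈ 0.01854 lbf.

0.01854 lbf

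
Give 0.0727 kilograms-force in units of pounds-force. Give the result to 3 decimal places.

0.160 lbf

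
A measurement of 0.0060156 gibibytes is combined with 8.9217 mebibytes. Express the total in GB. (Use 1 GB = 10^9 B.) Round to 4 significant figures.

0.0060156 GiB = 0.00645920 GB and 8.9217 MiB = 0.00935508 GB.
0.00645920 + 0.00935508 ≈ 0.01581 GB.

0.01581 gigabytes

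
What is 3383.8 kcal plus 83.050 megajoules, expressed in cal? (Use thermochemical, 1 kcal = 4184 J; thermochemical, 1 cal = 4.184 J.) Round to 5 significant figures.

2.3233 × 10^7 calories

3383.8 kcal = 3.38380 × 10^6 cal and 83.050 MJ = 1.98494 × 10^7 cal.
3.38380 × 10^6 + 1.98494 × 10^7 ≈ 2.3233 × 10^7 cal.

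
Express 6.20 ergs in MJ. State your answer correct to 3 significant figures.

1 erg = 1.00000 × 10^-13 MJ.
Then 6.20 × 1.00000 × 10^-13 ≈ 6.20 × 10^-13 MJ.

6.20 × 10^-13 megajoules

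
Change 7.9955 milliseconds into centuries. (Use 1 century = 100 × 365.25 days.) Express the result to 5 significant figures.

1 ms = 3.16881 × 10^-13 century.
Then 7.9955 × 3.16881 × 10^-13 ≈ 2.5336 × 10^-12 century.

2.5336 × 10^-12 century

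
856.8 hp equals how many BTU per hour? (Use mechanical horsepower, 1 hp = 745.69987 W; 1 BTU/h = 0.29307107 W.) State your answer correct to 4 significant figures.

1 hp = 2544.43 BTU/h.
So 856.8 × 2544.43 ≈ 2.180 × 10^6 BTU/h.

2.180 × 10^6 BTU/h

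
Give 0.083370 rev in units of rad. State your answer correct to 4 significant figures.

0.5238 rad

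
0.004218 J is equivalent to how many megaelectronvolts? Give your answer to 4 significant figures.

2.633 × 10^10 megaelectronvolts

1 J = 6.24151 × 10^12 megaelectronvolts.
Then 0.004218 × 6.24151 × 10^12 ≈ 2.633 × 10^10 MeV.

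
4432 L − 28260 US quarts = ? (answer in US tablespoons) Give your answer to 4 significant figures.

4432 L = 299727 US tbsp and 28260 US qt = 1.80864 × 10^6 US tbsp.
299727 − 1.80864 × 10^6 ≈ -1.509 × 10^6 US tbsp.

-1.509 × 10^6 US tbsp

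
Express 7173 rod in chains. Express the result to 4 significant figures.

1 rod = 0.250000 chain.
So 7173 × 0.250000 ≈ 1793 chain.

1793 chain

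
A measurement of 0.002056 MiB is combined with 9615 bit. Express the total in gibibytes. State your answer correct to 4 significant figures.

0.002056 MiB = 2.00781e-6 GiB and 9615 bit = 1.11933e-6 GiB.
2.00781e-6 + 1.11933e-6 ≈ 3.127e-6 GiB.

3.127e-6 gibibytes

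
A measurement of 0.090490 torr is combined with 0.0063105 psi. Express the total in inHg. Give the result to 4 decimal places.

0.090490 torr = 0.00356260 inHg and 0.0063105 psi = 0.0128483 inHg.
0.00356260 + 0.0128483 ≈ 0.0164 inHg.

0.0164 inHg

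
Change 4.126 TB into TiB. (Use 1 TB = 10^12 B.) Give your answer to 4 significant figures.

3.753 tebibytes

1 TB = 0.909495 TiB.
Thus 4.126 × 0.909495 ≈ 3.753 TiB.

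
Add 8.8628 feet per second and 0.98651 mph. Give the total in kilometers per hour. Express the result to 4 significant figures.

8.8628 ft/s = 9.72497 km/h and 0.98651 mph = 1.58763 km/h.
9.72497 + 1.58763 ≈ 11.31 km/h.

11.31 km/h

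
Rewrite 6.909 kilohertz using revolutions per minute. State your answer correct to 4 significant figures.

1 kHz = 60000.0 rpm.
Then 6.909 × 60000.0 ≈ 414500 rpm.

414500 rpm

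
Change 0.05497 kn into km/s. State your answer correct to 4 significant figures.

1 knot = 0.000514444 km/s.
Then 0.05497 × 0.000514444 ≈ 2.828e-5 km/s.

2.828e-5 km/s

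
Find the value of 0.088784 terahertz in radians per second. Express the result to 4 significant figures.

5.578e+11 rad/s

1 THz = 6.28319e+12 rad/s.
Thus 0.088784 × 6.28319e+12 ≈ 5.578e+11 rad/s.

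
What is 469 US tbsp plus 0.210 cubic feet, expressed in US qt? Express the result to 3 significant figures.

469 US tbsp = 7.328125 US qt and 0.210 ft³ = 6.283636 US qt.
7.328125 + 6.283636 ≈ 13.6 US qt.

13.6 US qt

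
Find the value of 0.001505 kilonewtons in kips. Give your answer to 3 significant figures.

1 kilonewton = 0.224809 kip.
Then 0.001505 × 0.224809 ≈ 0.000338 kip.

0.000338 kips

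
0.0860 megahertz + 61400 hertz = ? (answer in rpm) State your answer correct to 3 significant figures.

0.0860 MHz = 5.16000 × 10^6 rpm and 61400 Hz = 3.68400 × 10^6 rpm.
5.16000 × 10^6 + 3.68400 × 10^6 ≈ 8.84 × 10^6 rpm.

8.84 × 10^6 rpm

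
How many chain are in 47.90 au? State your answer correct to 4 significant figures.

3.562 × 10^11 chain

1 astronomical unit = 7.43646 × 10^9 chains.
47.90 × 7.43646 × 10^9 ≈ 3.562 × 10^11 chain.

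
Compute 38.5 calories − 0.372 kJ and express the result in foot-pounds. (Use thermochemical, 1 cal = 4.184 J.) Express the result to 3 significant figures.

-156 foot-pounds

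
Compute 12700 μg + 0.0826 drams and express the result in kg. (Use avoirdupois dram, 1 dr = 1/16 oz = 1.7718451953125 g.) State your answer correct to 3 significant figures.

0.000159 kilograms

12700 μg = 1.27000 × 10^-5 kg and 0.0826 dr = 0.000146354 kg.
1.27000 × 10^-5 + 0.000146354 ≈ 0.000159 kg.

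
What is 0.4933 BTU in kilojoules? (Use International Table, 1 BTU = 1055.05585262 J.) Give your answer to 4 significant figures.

1 British thermal unit = 1.05506 kJ.
So 0.4933 × 1.05506 ≈ 0.5205 kJ.

0.5205 kJ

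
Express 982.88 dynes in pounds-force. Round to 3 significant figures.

1 dyn = 2.24809e-6 lbf.
982.88 × 2.24809e-6 ≈ 0.00221 lbf.

0.00221 pounds-force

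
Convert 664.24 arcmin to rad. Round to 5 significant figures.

1 arcmin = 0.000290888 rad.
So 664.24 × 0.000290888 ≈ 0.19322 rad.

0.19322 radians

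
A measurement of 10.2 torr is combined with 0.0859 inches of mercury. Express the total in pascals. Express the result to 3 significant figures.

1650 pascals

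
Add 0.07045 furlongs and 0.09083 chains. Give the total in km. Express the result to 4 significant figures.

0.07045 furlong = 0.0141723 km and 0.09083 chain = 0.00182721 km.
0.0141723 + 0.00182721 ≈ 0.01600 km.

0.01600 km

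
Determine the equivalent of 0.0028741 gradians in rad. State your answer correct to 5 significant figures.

1 grad = 0.0157080 radians.
0.0028741 × 0.0157080 ≈ 4.5146e-5 rad.

4.5146e-5 rad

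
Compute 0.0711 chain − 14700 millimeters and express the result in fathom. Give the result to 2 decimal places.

-7.26 fathoms

0.0711 chain = 0.782100 fathom and 14700 mm = 8.03806 fathom.
0.782100 − 8.03806 ≈ -7.26 fathom.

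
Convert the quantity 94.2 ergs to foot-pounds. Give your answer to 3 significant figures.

1 erg = 7.37562 × 10^-8 ft·lbf.
Thus 94.2 × 7.37562 × 10^-8 ≈ 6.95 × 10^-6 ft·lbf.

6.95 × 10^-6 ft·lbf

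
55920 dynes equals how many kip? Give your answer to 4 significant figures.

0.0001257 kips

1 dyne = 2.24809e-9 kips.
55920 × 2.24809e-9 ≈ 0.0001257 kip.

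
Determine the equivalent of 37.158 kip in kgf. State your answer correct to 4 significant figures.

1 kip = 453.592 kilograms-force.
Thus 37.158 × 453.592 ≈ 16850 kgf.

16850 kgf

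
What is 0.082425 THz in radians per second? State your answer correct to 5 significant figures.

5.1789e+11 rad/s

1 terahertz = 6.28319e+12 rad/s.
Thus 0.082425 × 6.28319e+12 ≈ 5.1789e+11 rad/s.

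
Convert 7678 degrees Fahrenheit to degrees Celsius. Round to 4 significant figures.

4248 degrees Celsius

°C = (°F − 32) × 5/9.
Applying the formula gives 4248 °C.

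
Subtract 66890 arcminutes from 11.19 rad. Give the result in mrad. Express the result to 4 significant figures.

-8268 mrad

11.19 rad = 11190.00 mrad and 66890 arcmin = 19457.51 mrad.
11190.00 − 19457.51 ≈ -8268 mrad.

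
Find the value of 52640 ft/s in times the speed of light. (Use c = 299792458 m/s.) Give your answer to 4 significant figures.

5.352e-5 times the speed of light

1 foot per second = 1.01670e-9 times the speed of light.
52640 × 1.01670e-9 ≈ 5.352e-5 c.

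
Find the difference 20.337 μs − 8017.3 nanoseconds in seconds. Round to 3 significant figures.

20.337 μs = 2.03370 × 10^-5 s and 8017.3 ns = 8.01730 × 10^-6 s.
2.03370 × 10^-5 − 8.01730 × 10^-6 ≈ 1.23 × 10^-5 s.

1.23 × 10^-5 s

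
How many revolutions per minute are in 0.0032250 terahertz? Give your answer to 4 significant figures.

1.935e+11 rpm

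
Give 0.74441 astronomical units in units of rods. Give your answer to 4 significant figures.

1 astronomical unit = 2.97459 × 10^10 rod.
0.74441 × 2.97459 × 10^10 ≈ 2.214 × 10^10 rod.

2.214 × 10^10 rods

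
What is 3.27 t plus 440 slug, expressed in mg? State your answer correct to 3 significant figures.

9.69e+9 mg

3.27 t = 3.27000e+9 mg and 440 slug = 6.42132e+9 mg.
3.27000e+9 + 6.42132e+9 ≈ 9.69e+9 mg.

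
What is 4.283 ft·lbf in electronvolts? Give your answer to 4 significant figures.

3.624e+19 eV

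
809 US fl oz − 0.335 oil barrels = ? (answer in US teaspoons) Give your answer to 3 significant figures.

809 US fl oz = 4854.00 US tsp and 0.335 bbl = 10805.8 US tsp.
4854.00 − 10805.8 ≈ -5950 US tsp.

-5950 US tsp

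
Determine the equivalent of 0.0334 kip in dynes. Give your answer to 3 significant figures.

1.49 × 10^7 dynes

1 kip = 4.44822 × 10^8 dyn.
0.0334 × 4.44822 × 10^8 ≈ 1.49 × 10^7 dyn.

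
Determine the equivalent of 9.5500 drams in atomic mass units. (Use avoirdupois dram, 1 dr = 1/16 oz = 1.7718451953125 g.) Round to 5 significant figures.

1.0190 × 10^25 u

1 dr = 1.06703 × 10^24 u.
Thus 9.5500 × 1.06703 × 10^24 ≈ 1.0190 × 10^25 u.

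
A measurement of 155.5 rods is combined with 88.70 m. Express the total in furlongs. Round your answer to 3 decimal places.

4.328 furlongs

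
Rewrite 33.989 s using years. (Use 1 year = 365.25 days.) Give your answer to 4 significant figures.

1.077e-6 years

1 s = 3.16881e-8 yr.
So 33.989 × 3.16881e-8 ≈ 1.077e-6 yr.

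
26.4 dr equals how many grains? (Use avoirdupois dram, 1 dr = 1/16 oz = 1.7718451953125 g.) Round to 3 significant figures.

722 gr

1 dram = 27.34375 gr.
26.4 × 27.34375 ≈ 722 gr.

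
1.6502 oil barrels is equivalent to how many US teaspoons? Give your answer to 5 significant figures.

1 oil barrel = 32256.0 US tsp.
1.6502 × 32256.0 ≈ 53229 US tsp.

53229 US teaspoons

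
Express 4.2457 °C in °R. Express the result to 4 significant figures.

499.3 °R

°R = (°C + 273.15) × 9/5.
Applying the formula gives 499.3 °R.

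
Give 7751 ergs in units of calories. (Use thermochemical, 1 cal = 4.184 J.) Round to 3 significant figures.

1 erg = 2.39006e-8 cal.
7751 × 2.39006e-8 ≈ 0.000185 cal.

0.000185 calories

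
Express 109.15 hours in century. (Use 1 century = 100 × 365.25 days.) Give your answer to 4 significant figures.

0.0001245 century

1 hour = 1.14077e-6 century.
Then 109.15 × 1.14077e-6 ≈ 0.0001245 century.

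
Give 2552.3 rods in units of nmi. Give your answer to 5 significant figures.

6.9309 nmi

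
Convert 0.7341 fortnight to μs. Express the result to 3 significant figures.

1 fortnight = 1.20960e+12 microseconds.
Then 0.7341 × 1.20960e+12 ≈ 8.88e+11 μs.

8.88e+11 μs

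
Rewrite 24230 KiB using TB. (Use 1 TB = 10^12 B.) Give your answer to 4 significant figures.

2.481 × 10^-5 terabytes

1 KiB = 1.02400 × 10^-9 TB.
So 24230 × 1.02400 × 10^-9 ≈ 2.481 × 10^-5 TB.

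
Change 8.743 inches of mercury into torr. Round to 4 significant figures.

222.1 torr

1 inch of mercury = 25.4000 torr.
Thus 8.743 × 25.4000 ≈ 222.1 torr.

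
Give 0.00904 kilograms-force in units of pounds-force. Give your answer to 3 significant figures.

0.0199 lbf

1 kgf = 2.20462 pounds-force.
Thus 0.00904 × 2.20462 ≈ 0.0199 lbf.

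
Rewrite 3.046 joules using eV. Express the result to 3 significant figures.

1.90 × 10^19 eV

1 joule = 6.24151 × 10^18 electronvolts.
So 3.046 × 6.24151 × 10^18 ≈ 1.90 × 10^19 eV.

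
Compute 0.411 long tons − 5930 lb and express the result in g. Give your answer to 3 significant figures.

0.411 long ton = 417595 g and 5930 lb = 2.68980 × 10^6 g.
417595 − 2.68980 × 10^6 ≈ -2.27 × 10^6 g.

-2.27 × 10^6 g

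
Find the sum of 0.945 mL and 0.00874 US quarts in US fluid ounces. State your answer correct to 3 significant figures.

0.312 US fl oz

0.945 mL = 0.0319543 US fl oz and 0.00874 US qt = 0.279680 US fl oz.
0.0319543 + 0.279680 ≈ 0.312 US fl oz.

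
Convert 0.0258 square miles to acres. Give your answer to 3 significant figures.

1 mi² = 640.000 acre.
Then 0.0258 × 640.000 ≈ 16.5 acre.

16.5 acre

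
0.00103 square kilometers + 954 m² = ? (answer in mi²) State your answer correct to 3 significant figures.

0.000766 square miles

0.00103 km² = 0.000397685 mi² and 954 m² = 0.000368341 mi².
0.000397685 + 0.000368341 ≈ 0.000766 mi².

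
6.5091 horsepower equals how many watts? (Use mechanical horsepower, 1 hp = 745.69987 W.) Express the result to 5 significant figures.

4853.8 W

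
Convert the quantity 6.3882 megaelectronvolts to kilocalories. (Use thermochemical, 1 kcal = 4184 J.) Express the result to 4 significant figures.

1 MeV = 3.82929 × 10^-17 kcal.
Thus 6.3882 × 3.82929 × 10^-17 ≈ 2.446 × 10^-16 kcal.

2.446 × 10^-16 kcal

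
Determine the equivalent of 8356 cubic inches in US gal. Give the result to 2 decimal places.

36.17 US gallons

1 in³ = 0.00432900 US gal.
8356 × 0.00432900 ≈ 36.17 US gal.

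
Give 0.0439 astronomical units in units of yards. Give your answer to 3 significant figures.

7.18 × 10^9 yd

1 au = 1.63602 × 10^11 yd.
So 0.0439 × 1.63602 × 10^11 ≈ 7.18 × 10^9 yd.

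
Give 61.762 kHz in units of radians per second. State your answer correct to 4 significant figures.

1 kilohertz = 6283.19 radians per second.
Then 61.762 × 6283.19 ≈ 388100 rad/s.

388100 rad/s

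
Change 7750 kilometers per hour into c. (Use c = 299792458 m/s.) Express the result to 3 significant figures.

1 km/h = 9.26567e-10 times the speed of light.
7750 × 9.26567e-10 ≈ 7.18e-6 c.

7.18e-6 times the speed of light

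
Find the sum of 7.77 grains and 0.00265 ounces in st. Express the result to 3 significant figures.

7.77 gr = 7.92857 × 10^-5 st and 0.00265 oz = 1.18304 × 10^-5 st.
7.92857 × 10^-5 + 1.18304 × 10^-5 ≈ 9.11 × 10^-5 st.

9.11 × 10^-5 stone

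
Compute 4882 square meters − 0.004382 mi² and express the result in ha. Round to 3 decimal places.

-0.647 ha

4882 m² = 0.488200 ha and 0.004382 mi² = 1.13493 ha.
0.488200 − 1.13493 ≈ -0.647 ha.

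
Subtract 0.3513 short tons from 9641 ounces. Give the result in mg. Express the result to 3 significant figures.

-4.54e+7 mg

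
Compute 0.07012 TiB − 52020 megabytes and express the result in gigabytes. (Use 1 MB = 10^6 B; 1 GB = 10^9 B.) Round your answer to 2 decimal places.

25.08 GB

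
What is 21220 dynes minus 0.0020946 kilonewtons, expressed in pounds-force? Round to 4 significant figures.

-0.4232 pounds-force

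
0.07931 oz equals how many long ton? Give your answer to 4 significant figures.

2.213e-6 long tons

1 ounce = 2.79018e-5 long ton.
Then 0.07931 × 2.79018e-5 ≈ 2.213e-6 long ton.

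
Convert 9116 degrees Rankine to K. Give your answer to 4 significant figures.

°R = K × 9/5.
Applying the formula gives 5064 K.

5064 kelvins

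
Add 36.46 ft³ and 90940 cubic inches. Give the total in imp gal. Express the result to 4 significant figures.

36.46 ft³ = 227.103 imp gal and 90940 in³ = 327.807 imp gal.
227.103 + 327.807 ≈ 554.9 imp gal.

554.9 imp gal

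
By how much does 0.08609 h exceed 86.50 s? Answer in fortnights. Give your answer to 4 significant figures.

0.08609 h = 0.000256220 fortnight and 86.50 s = 7.15112 × 10^-5 fortnight.
0.000256220 − 7.15112 × 10^-5 ≈ 0.0001847 fortnight.

0.0001847 fortnights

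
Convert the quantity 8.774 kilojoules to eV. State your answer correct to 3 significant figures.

5.48e+22 eV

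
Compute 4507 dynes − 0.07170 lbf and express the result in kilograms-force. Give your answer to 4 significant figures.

-0.02793 kgf

4507 dyn = 0.00459586 kgf and 0.07170 lbf = 0.0325226 kgf.
0.00459586 − 0.0325226 ≈ -0.02793 kgf.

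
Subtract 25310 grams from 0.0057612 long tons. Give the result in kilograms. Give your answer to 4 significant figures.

0.0057612 long ton = 5.85365 kg and 25310 g = 25.3100 kg.
5.85365 − 25.3100 ≈ -19.46 kg.

-19.46 kilograms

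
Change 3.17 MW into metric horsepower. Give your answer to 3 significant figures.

1 megawatt = 1359.62 metric horsepower.
Thus 3.17 × 1359.62 ≈ 4310 PS.

4310 PS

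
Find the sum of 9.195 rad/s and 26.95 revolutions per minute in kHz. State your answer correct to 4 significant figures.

0.001913 kHz

9.195 rad/s = 0.00146343 kHz and 26.95 rpm = 0.000449167 kHz.
0.00146343 + 0.000449167 ≈ 0.001913 kHz.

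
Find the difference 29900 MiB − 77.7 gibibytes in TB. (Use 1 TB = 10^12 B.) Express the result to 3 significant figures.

-0.0521 TB

29900 MiB = 0.0313524 TB and 77.7 GiB = 0.0834297 TB.
0.0313524 − 0.0834297 ≈ -0.0521 TB.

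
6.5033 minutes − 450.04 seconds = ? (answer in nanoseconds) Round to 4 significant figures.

-5.984 × 10^10 nanoseconds

6.5033 min = 3.90198 × 10^11 ns and 450.04 s = 4.50040 × 10^11 ns.
3.90198 × 10^11 − 4.50040 × 10^11 ≈ -5.984 × 10^10 ns.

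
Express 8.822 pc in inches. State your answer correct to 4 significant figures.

1.072e+19 in

1 pc = 1.21483e+18 inches.
8.822 × 1.21483e+18 ≈ 1.072e+19 in.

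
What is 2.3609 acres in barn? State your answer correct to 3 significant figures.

9.55 × 10^31 barn

1 acre = 4.04686 × 10^31 barns.
2.3609 × 4.04686 × 10^31 ≈ 9.55 × 10^31 barn.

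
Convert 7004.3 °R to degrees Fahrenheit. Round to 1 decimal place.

6544.6 degrees Fahrenheit

°R = °F + 459.67.
Applying the formula gives 6544.6 °F.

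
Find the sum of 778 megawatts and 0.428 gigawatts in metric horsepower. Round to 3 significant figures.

778 MW = 1.05779e+6 PS and 0.428 GW = 581918 PS.
1.05779e+6 + 581918 ≈ 1.64e+6 PS.

1.64e+6 PS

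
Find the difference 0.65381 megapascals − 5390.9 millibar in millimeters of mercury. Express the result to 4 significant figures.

0.65381 MPa = 4903.98 mmHg and 5390.9 mbar = 4043.51 mmHg.
4903.98 − 4043.51 ≈ 860.5 mmHg.

860.5 mmHg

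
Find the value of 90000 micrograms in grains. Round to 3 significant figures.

1 microgram = 1.54324e-5 gr.
Thus 90000 × 1.54324e-5 ≈ 1.39 gr.

1.39 gr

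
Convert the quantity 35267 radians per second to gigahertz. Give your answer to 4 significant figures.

1 rad/s = 1.59155 × 10^-10 GHz.
Then 35267 × 1.59155 × 10^-10 ≈ 5.613 × 10^-6 GHz.

5.613 × 10^-6 GHz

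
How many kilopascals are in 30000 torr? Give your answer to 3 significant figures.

1 torr = 0.133322 kilopascals.
30000 × 0.133322 ≈ 4000 kPa.

4000 kilopascals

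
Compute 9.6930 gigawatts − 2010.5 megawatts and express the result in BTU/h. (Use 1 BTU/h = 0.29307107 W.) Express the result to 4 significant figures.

9.6930 GW = 3.30739 × 10^10 BTU/h and 2010.5 MW = 6.86011 × 10^9 BTU/h.
3.30739 × 10^10 − 6.86011 × 10^9 ≈ 2.621 × 10^10 BTU/h.

2.621 × 10^10 BTU/h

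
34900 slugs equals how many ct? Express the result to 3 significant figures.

1 slug = 72969.5 carats.
Then 34900 × 72969.5 ≈ 2.55 × 10^9 ct.

2.55 × 10^9 ct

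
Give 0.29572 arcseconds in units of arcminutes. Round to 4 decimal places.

1 arcsecond = 0.0166667 arcminutes.
Then 0.29572 × 0.0166667 ≈ 0.0049 arcmin.

0.0049 arcminutes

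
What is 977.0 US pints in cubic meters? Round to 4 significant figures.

0.4623 cubic meters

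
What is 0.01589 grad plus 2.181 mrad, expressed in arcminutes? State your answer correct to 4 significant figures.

0.01589 grad = 0.858060 arcmin and 2.181 mrad = 7.49773 arcmin.
0.858060 + 7.49773 ≈ 8.356 arcmin.

8.356 arcmin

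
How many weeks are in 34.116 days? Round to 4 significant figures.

1 day = 0.142857 wk.
Then 34.116 × 0.142857 ≈ 4.874 wk.

4.874 wk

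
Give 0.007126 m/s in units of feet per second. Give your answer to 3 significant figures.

1 meter per second = 3.28084 ft/s.
Thus 0.007126 × 3.28084 ≈ 0.0234 ft/s.

0.0234 feet per second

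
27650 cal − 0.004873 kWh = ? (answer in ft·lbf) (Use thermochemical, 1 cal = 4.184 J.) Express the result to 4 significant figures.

72390 ft·lbf

27650 cal = 85326.8 ft·lbf and 0.004873 kWh = 12938.9 ft·lbf.
85326.8 − 12938.9 ≈ 72390 ft·lbf.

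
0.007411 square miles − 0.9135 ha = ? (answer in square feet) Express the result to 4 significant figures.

108300 ft²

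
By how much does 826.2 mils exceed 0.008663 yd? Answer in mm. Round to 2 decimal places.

13.06 mm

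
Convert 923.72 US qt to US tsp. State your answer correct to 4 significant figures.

1 US qt = 192.000 US teaspoons.
Then 923.72 × 192.000 ≈ 177400 US tsp.

177400 US tsp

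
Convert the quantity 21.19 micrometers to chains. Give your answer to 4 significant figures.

1.053 × 10^-6 chain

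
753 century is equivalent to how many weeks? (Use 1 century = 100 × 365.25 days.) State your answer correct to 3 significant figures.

1 century = 5217.86 wk.
Thus 753 × 5217.86 ≈ 3.93e+6 wk.

3.93e+6 wk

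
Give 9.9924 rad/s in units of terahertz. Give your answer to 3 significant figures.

1 rad/s = 1.59155 × 10^-13 terahertz.
Then 9.9924 × 1.59155 × 10^-13 ≈ 1.59 × 10^-12 THz.

1.59 × 10^-12 terahertz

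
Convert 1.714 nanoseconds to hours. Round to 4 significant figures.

1 nanosecond = 2.77778e-13 hours.
Thus 1.714 × 2.77778e-13 ≈ 4.761e-13 h.

4.761e-13 h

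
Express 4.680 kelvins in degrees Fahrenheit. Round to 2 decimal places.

K = (°F + 459.67) × 5/9.
Applying the formula gives -451.25 °F.

-451.25 °F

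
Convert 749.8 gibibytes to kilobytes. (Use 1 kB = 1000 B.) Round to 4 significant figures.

8.051e+8 kB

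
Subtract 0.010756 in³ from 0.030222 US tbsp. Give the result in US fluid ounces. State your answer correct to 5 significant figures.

0.0091510 US fl oz

0.030222 US tbsp = 0.0151110 US fl oz and 0.010756 in³ = 0.00596003 US fl oz.
0.0151110 − 0.00596003 ≈ 0.0091510 US fl oz.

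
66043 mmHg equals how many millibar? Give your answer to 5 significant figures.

88050 mbar

1 mmHg = 1.33322 millibar.
66043 × 1.33322 ≈ 88050 mbar.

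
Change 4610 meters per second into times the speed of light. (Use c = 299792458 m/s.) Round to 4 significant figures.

1 meter per second = 3.33564e-9 c.
Thus 4610 × 3.33564e-9 ≈ 1.538e-5 c.

1.538e-5 times the speed of light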